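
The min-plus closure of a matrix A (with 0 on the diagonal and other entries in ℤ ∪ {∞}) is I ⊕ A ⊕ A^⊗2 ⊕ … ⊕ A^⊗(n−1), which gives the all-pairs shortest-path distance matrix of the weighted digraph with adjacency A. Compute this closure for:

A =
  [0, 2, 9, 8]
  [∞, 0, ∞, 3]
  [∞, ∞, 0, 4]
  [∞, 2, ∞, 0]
Closure =
  [0, 2, 9, 5]
  [∞, 0, ∞, 3]
  [∞, 6, 0, 4]
  [∞, 2, ∞, 0]

This is the Floyd-Warshall all-pairs shortest-path computation. For each intermediate vertex k = 0, 1, …, 3, update dist[i][j] ← min(dist[i][j], dist[i][k] + dist[k][j]). The final matrix gives, for each (i, j), the minimum total weight of any directed path from i to j (possibly empty when i = j).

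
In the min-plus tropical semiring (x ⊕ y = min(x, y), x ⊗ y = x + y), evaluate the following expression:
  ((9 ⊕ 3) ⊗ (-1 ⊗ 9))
((9 ⊕ 3) ⊗ (-1 ⊗ 9)) = 11

Expand innermost to outermost. Recall ⊕ takes the minimum of its arguments and ⊗ takes their sum. Working out the expression ((9 ⊕ 3) ⊗ (-1 ⊗ 9)) gives 11.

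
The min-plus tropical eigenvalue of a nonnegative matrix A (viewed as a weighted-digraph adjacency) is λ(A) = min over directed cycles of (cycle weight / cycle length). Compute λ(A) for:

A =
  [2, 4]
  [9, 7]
λ(A) = 2

Enumerate directed cycles and compute their means (weight / length). Sample:
  cycle 0 → 0: weight = 2, length = 1, mean = 2/1 ≈ 2.000
  cycle 1 → 1: weight = 7, length = 1, mean = 7/1 ≈ 7.000
  cycle 0 → 1 → 0: weight = 13, length = 2, mean = 13/2 ≈ 6.500
  cycle 1 → 0 → 1: weight = 13, length = 2, mean = 13/2 ≈ 6.500
Minimum mean = 2.000, attained e.g. along the cycle 0 → 0 with weight 2 and length 1. So λ(A) = 2/1 = 2.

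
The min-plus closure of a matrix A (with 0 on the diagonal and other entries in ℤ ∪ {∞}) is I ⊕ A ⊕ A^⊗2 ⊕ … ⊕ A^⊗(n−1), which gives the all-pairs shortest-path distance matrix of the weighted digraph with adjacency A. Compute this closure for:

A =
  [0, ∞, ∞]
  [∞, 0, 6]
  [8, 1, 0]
Closure =
  [0, ∞, ∞]
  [14, 0, 6]
  [8, 1, 0]

This is the Floyd-Warshall all-pairs shortest-path computation. For each intermediate vertex k = 0, 1, …, 2, update dist[i][j] ← min(dist[i][j], dist[i][k] + dist[k][j]). The final matrix gives, for each (i, j), the minimum total weight of any directed path from i to j (possibly empty when i = j).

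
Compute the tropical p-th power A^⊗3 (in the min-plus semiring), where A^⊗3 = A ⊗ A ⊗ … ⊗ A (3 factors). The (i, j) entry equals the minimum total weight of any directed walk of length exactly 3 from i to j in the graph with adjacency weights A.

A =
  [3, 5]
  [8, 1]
A^⊗3 =
  [9, 7]
  [10, 3]

Each entry (A^⊗3)_ij equals the minimum over all length-3 walks i = v_0 → v_1 → … → v_3 = j of Σ_t A[v_t][v_{t+1}]. For example, for (i, j) = (0, 1) we minimise over 4 possible intermediate vertex sequences; the minimum is 7, attained along the walk 0 → 1 → 1 → 1.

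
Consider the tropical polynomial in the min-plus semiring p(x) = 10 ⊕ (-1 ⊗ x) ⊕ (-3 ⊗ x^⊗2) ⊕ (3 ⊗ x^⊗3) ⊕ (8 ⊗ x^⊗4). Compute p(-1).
p(-1) = -5

A tropical monomial a ⊗ x^⊗i evaluates to a + i · x. Evaluating each term at x = -1:
  Term 0 contributes 10 + 0 · -1 = 10
  Term 1 contributes -1 + 1 · -1 = -2
  Term 2 contributes -3 + 2 · -1 = -5
  Term 3 contributes 3 + 3 · -1 = 0
  Term 4 contributes 8 + 4 · -1 = 4
p(-1) = ⊕ of these = min[10, -2, -5, 0, 4] = -5.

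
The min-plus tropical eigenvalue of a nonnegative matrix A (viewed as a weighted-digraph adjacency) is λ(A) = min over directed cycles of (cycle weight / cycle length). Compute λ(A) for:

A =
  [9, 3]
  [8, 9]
λ(A) = 11/2

Enumerate directed cycles and compute their means (weight / length). Sample:
  cycle 0 → 0: weight = 9, length = 1, mean = 9/1 ≈ 9.000
  cycle 1 → 1: weight = 9, length = 1, mean = 9/1 ≈ 9.000
  cycle 0 → 1 → 0: weight = 11, length = 2, mean = 11/2 ≈ 5.500
  cycle 1 → 0 → 1: weight = 11, length = 2, mean = 11/2 ≈ 5.500
Minimum mean = 5.500, attained e.g. along the cycle 0 → 1 → 0 with weight 11 and length 2. So λ(A) = 11/2 = 11/2.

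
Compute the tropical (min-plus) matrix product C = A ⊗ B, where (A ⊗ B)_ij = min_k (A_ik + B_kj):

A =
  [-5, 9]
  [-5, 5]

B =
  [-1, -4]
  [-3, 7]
A ⊗ B =
  [-6, -9]
  [-6, -9]

Apply the min-plus product entry-by-entry:
  C[0][0] = min over k of (A[0][0] + B[0][0] = -5 + -1 = -6, A[0][1] + B[1][0] = 9 + -3 = 6) = -6 (attained at k = 0)
  C[0][1] = min over k of (A[0][0] + B[0][1] = -5 + -4 = -9, A[0][1] + B[1][1] = 9 + 7 = 16) = -9 (attained at k = 0)
  C[1][0] = min over k of (A[1][0] + B[0][0] = -5 + -1 = -6, A[1][1] + B[1][0] = 5 + -3 = 2) = -6 (attained at k = 0)
  C[1][1] = min over k of (A[1][0] + B[0][1] = -5 + -4 = -9, A[1][1] + B[1][1] = 5 + 7 = 12) = -9 (attained at k = 0)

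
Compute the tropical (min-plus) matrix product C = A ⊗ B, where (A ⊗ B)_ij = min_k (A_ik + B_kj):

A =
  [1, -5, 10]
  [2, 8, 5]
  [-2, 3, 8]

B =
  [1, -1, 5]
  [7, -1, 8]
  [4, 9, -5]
A ⊗ B =
  [2, -6, 3]
  [3, 1, 0]
  [-1, -3, 3]

Apply the min-plus product entry-by-entry:
  C[0][0] = min over k of (A[0][0] + B[0][0] = 1 + 1 = 2, A[0][1] + B[1][0] = -5 + 7 = 2, A[0][2] + B[2][0] = 10 + 4 = 14) = 2 (attained at k = 0)
  C[0][1] = min over k of (A[0][0] + B[0][1] = 1 + -1 = 0, A[0][1] + B[1][1] = -5 + -1 = -6, A[0][2] + B[2][1] = 10 + 9 = 19) = -6 (attained at k = 1)
  C[0][2] = min over k of (A[0][0] + B[0][2] = 1 + 5 = 6, A[0][1] + B[1][2] = -5 + 8 = 3, A[0][2] + B[2][2] = 10 + -5 = 5) = 3 (attained at k = 1)
  C[1][0] = min over k of (A[1][0] + B[0][0] = 2 + 1 = 3, A[1][1] + B[1][0] = 8 + 7 = 15, A[1][2] + B[2][0] = 5 + 4 = 9) = 3 (attained at k = 0)
  C[1][1] = min over k of (A[1][0] + B[0][1] = 2 + -1 = 1, A[1][1] + B[1][1] = 8 + -1 = 7, A[1][2] + B[2][1] = 5 + 9 = 14) = 1 (attained at k = 0)
  C[1][2] = min over k of (A[1][0] + B[0][2] = 2 + 5 = 7, A[1][1] + B[1][2] = 8 + 8 = 16, A[1][2] + B[2][2] = 5 + -5 = 0) = 0 (attained at k = 2)
  C[2][0] = min over k of (A[2][0] + B[0][0] = -2 + 1 = -1, A[2][1] + B[1][0] = 3 + 7 = 10, A[2][2] + B[2][0] = 8 + 4 = 12) = -1 (attained at k = 0)
  C[2][1] = min over k of (A[2][0] + B[0][1] = -2 + -1 = -3, A[2][1] + B[1][1] = 3 + -1 = 2, A[2][2] + B[2][1] = 8 + 9 = 17) = -3 (attained at k = 0)
  C[2][2] = min over k of (A[2][0] + B[0][2] = -2 + 5 = 3, A[2][1] + B[1][2] = 3 + 8 = 11, A[2][2] + B[2][2] = 8 + -5 = 3) = 3 (attained at k = 0)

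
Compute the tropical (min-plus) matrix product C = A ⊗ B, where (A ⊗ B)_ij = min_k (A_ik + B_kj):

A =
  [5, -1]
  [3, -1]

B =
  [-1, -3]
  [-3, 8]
A ⊗ B =
  [-4, 2]
  [-4, 0]

Apply the min-plus product entry-by-entry:
  C[0][0] = min over k of (A[0][0] + B[0][0] = 5 + -1 = 4, A[0][1] + B[1][0] = -1 + -3 = -4) = -4 (attained at k = 1)
  C[0][1] = min over k of (A[0][0] + B[0][1] = 5 + -3 = 2, A[0][1] + B[1][1] = -1 + 8 = 7) = 2 (attained at k = 0)
  C[1][0] = min over k of (A[1][0] + B[0][0] = 3 + -1 = 2, A[1][1] + B[1][0] = -1 + -3 = -4) = -4 (attained at k = 1)
  C[1][1] = min over k of (A[1][0] + B[0][1] = 3 + -3 = 0, A[1][1] + B[1][1] = -1 + 8 = 7) = 0 (attained at k = 0)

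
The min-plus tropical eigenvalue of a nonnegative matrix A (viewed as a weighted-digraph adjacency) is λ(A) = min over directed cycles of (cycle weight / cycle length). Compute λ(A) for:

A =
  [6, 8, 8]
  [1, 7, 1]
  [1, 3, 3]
λ(A) = 2

Enumerate directed cycles and compute their means (weight / length). Sample:
  cycle 0 → 0: weight = 6, length = 1, mean = 6/1 ≈ 6.000
  cycle 1 → 1: weight = 7, length = 1, mean = 7/1 ≈ 7.000
  cycle 2 → 2: weight = 3, length = 1, mean = 3/1 ≈ 3.000
  cycle 0 → 1 → 0: weight = 9, length = 2, mean = 9/2 ≈ 4.500
  cycle 0 → 2 → 0: weight = 9, length = 2, mean = 9/2 ≈ 4.500
  cycle 1 → 0 → 1: weight = 9, length = 2, mean = 9/2 ≈ 4.500
Minimum mean = 2.000, attained e.g. along the cycle 1 → 2 → 1 with weight 4 and length 2. So λ(A) = 4/2 = 2.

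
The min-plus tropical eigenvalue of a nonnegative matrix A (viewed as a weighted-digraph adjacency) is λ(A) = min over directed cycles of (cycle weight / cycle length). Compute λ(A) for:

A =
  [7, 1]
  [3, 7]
λ(A) = 2

Enumerate directed cycles and compute their means (weight / length). Sample:
  cycle 0 → 0: weight = 7, length = 1, mean = 7/1 ≈ 7.000
  cycle 1 → 1: weight = 7, length = 1, mean = 7/1 ≈ 7.000
  cycle 0 → 1 → 0: weight = 4, length = 2, mean = 4/2 ≈ 2.000
  cycle 1 → 0 → 1: weight = 4, length = 2, mean = 4/2 ≈ 2.000
Minimum mean = 2.000, attained e.g. along the cycle 0 → 1 → 0 with weight 4 and length 2. So λ(A) = 4/2 = 2.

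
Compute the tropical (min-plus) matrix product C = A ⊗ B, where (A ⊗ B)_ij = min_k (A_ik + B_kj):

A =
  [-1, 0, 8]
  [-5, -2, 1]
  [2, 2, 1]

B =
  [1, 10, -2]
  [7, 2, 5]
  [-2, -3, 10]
A ⊗ B =
  [0, 2, -3]
  [-4, -2, -7]
  [-1, -2, 0]

Apply the min-plus product entry-by-entry:
  C[0][0] = min over k of (A[0][0] + B[0][0] = -1 + 1 = 0, A[0][1] + B[1][0] = 0 + 7 = 7, A[0][2] + B[2][0] = 8 + -2 = 6) = 0 (attained at k = 0)
  C[0][1] = min over k of (A[0][0] + B[0][1] = -1 + 10 = 9, A[0][1] + B[1][1] = 0 + 2 = 2, A[0][2] + B[2][1] = 8 + -3 = 5) = 2 (attained at k = 1)
  C[0][2] = min over k of (A[0][0] + B[0][2] = -1 + -2 = -3, A[0][1] + B[1][2] = 0 + 5 = 5, A[0][2] + B[2][2] = 8 + 10 = 18) = -3 (attained at k = 0)
  C[1][0] = min over k of (A[1][0] + B[0][0] = -5 + 1 = -4, A[1][1] + B[1][0] = -2 + 7 = 5, A[1][2] + B[2][0] = 1 + -2 = -1) = -4 (attained at k = 0)
  C[1][1] = min over k of (A[1][0] + B[0][1] = -5 + 10 = 5, A[1][1] + B[1][1] = -2 + 2 = 0, A[1][2] + B[2][1] = 1 + -3 = -2) = -2 (attained at k = 2)
  C[1][2] = min over k of (A[1][0] + B[0][2] = -5 + -2 = -7, A[1][1] + B[1][2] = -2 + 5 = 3, A[1][2] + B[2][2] = 1 + 10 = 11) = -7 (attained at k = 0)
  C[2][0] = min over k of (A[2][0] + B[0][0] = 2 + 1 = 3, A[2][1] + B[1][0] = 2 + 7 = 9, A[2][2] + B[2][0] = 1 + -2 = -1) = -1 (attained at k = 2)
  C[2][1] = min over k of (A[2][0] + B[0][1] = 2 + 10 = 12, A[2][1] + B[1][1] = 2 + 2 = 4, A[2][2] + B[2][1] = 1 + -3 = -2) = -2 (attained at k = 2)
  C[2][2] = min over k of (A[2][0] + B[0][2] = 2 + -2 = 0, A[2][1] + B[1][2] = 2 + 5 = 7, A[2][2] + B[2][2] = 1 + 10 = 11) = 0 (attained at k = 0)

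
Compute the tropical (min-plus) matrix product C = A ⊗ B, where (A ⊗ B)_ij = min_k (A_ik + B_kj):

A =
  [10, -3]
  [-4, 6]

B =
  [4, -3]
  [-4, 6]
A ⊗ B =
  [-7, 3]
  [0, -7]

Apply the min-plus product entry-by-entry:
  C[0][0] = min over k of (A[0][0] + B[0][0] = 10 + 4 = 14, A[0][1] + B[1][0] = -3 + -4 = -7) = -7 (attained at k = 1)
  C[0][1] = min over k of (A[0][0] + B[0][1] = 10 + -3 = 7, A[0][1] + B[1][1] = -3 + 6 = 3) = 3 (attained at k = 1)
  C[1][0] = min over k of (A[1][0] + B[0][0] = -4 + 4 = 0, A[1][1] + B[1][0] = 6 + -4 = 2) = 0 (attained at k = 0)
  C[1][1] = min over k of (A[1][0] + B[0][1] = -4 + -3 = -7, A[1][1] + B[1][1] = 6 + 6 = 12) = -7 (attained at k = 0)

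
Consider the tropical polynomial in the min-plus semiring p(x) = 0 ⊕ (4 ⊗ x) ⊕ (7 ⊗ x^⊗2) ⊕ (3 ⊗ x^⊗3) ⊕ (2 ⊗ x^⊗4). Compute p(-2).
p(-2) = -6

A tropical monomial a ⊗ x^⊗i evaluates to a + i · x. Evaluating each term at x = -2:
  Term 0 contributes 0 + 0 · -2 = 0
  Term 1 contributes 4 + 1 · -2 = 2
  Term 2 contributes 7 + 2 · -2 = 3
  Term 3 contributes 3 + 3 · -2 = -3
  Term 4 contributes 2 + 4 · -2 = -6
p(-2) = ⊕ of these = min[0, 2, 3, -3, -6] = -6.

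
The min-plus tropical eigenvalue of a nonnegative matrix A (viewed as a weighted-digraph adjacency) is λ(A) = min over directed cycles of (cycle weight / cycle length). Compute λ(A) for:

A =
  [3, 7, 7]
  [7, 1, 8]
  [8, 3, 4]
λ(A) = 1

Enumerate directed cycles and compute their means (weight / length). Sample:
  cycle 0 → 0: weight = 3, length = 1, mean = 3/1 ≈ 3.000
  cycle 1 → 1: weight = 1, length = 1, mean = 1/1 ≈ 1.000
  cycle 2 → 2: weight = 4, length = 1, mean = 4/1 ≈ 4.000
  cycle 0 → 1 → 0: weight = 14, length = 2, mean = 14/2 ≈ 7.000
  cycle 0 → 2 → 0: weight = 15, length = 2, mean = 15/2 ≈ 7.500
  cycle 1 → 0 → 1: weight = 14, length = 2, mean = 14/2 ≈ 7.000
Minimum mean = 1.000, attained e.g. along the cycle 1 → 1 with weight 1 and length 1. So λ(A) = 1/1 = 1.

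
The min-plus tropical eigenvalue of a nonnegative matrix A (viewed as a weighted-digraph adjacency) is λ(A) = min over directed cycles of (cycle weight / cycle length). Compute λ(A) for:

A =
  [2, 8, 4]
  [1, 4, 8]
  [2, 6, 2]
λ(A) = 2

Enumerate directed cycles and compute their means (weight / length). Sample:
  cycle 0 → 0: weight = 2, length = 1, mean = 2/1 ≈ 2.000
  cycle 1 → 1: weight = 4, length = 1, mean = 4/1 ≈ 4.000
  cycle 2 → 2: weight = 2, length = 1, mean = 2/1 ≈ 2.000
  cycle 0 → 1 → 0: weight = 9, length = 2, mean = 9/2 ≈ 4.500
  cycle 0 → 2 → 0: weight = 6, length = 2, mean = 6/2 ≈ 3.000
  cycle 1 → 0 → 1: weight = 9, length = 2, mean = 9/2 ≈ 4.500
Minimum mean = 2.000, attained e.g. along the cycle 0 → 0 with weight 2 and length 1. So λ(A) = 2/1 = 2.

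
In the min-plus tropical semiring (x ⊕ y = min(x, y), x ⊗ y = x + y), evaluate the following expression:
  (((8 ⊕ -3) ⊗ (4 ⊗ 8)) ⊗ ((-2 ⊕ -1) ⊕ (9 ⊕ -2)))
(((8 ⊕ -3) ⊗ (4 ⊗ 8)) ⊗ ((-2 ⊕ -1) ⊕ (9 ⊕ -2))) = 7

Expand innermost to outermost. Recall ⊕ takes the minimum of its arguments and ⊗ takes their sum. Working out the expression (((8 ⊕ -3) ⊗ (4 ⊗ 8)) ⊗ ((-2 ⊕ -1) ⊕ (9 ⊕ -2))) gives 7.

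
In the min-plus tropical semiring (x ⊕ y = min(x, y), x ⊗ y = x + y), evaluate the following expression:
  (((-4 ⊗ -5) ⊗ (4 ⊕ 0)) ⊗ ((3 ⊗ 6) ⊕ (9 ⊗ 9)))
(((-4 ⊗ -5) ⊗ (4 ⊕ 0)) ⊗ ((3 ⊗ 6) ⊕ (9 ⊗ 9))) = 0

Expand innermost to outermost. Recall ⊕ takes the minimum of its arguments and ⊗ takes their sum. Working out the expression (((-4 ⊗ -5) ⊗ (4 ⊕ 0)) ⊗ ((3 ⊗ 6) ⊕ (9 ⊗ 9))) gives 0.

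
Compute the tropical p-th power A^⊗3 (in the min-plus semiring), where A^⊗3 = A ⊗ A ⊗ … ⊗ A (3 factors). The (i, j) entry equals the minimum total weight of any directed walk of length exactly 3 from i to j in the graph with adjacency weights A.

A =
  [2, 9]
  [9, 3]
A^⊗3 =
  [6, 13]
  [13, 9]

Each entry (A^⊗3)_ij equals the minimum over all length-3 walks i = v_0 → v_1 → … → v_3 = j of Σ_t A[v_t][v_{t+1}]. For example, for (i, j) = (0, 1) we minimise over 4 possible intermediate vertex sequences; the minimum is 13, attained along the walk 0 → 0 → 0 → 1.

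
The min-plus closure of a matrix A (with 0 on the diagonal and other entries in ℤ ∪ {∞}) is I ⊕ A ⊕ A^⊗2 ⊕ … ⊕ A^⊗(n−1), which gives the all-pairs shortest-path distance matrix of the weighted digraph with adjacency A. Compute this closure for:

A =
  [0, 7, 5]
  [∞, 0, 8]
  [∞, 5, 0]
Closure =
  [0, 7, 5]
  [∞, 0, 8]
  [∞, 5, 0]

This is the Floyd-Warshall all-pairs shortest-path computation. For each intermediate vertex k = 0, 1, …, 2, update dist[i][j] ← min(dist[i][j], dist[i][k] + dist[k][j]). The final matrix gives, for each (i, j), the minimum total weight of any directed path from i to j (possibly empty when i = j).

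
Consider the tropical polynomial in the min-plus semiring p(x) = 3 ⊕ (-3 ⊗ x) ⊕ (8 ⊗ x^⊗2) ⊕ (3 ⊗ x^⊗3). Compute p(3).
p(3) = 0

A tropical monomial a ⊗ x^⊗i evaluates to a + i · x. Evaluating each term at x = 3:
  Term 0 contributes 3 + 0 · 3 = 3
  Term 1 contributes -3 + 1 · 3 = 0
  Term 2 contributes 8 + 2 · 3 = 14
  Term 3 contributes 3 + 3 · 3 = 12
p(3) = ⊕ of these = min[3, 0, 14, 12] = 0.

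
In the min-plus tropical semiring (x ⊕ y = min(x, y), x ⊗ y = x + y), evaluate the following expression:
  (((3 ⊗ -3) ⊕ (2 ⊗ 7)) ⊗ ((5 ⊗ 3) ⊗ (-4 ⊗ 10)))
(((3 ⊗ -3) ⊕ (2 ⊗ 7)) ⊗ ((5 ⊗ 3) ⊗ (-4 ⊗ 10))) = 14

Expand innermost to outermost. Recall ⊕ takes the minimum of its arguments and ⊗ takes their sum. Working out the expression (((3 ⊗ -3) ⊕ (2 ⊗ 7)) ⊗ ((5 ⊗ 3) ⊗ (-4 ⊗ 10))) gives 14.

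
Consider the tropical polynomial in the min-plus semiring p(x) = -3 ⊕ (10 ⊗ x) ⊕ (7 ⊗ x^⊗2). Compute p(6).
p(6) = -3

A tropical monomial a ⊗ x^⊗i evaluates to a + i · x. Evaluating each term at x = 6:
  Term 0 contributes -3 + 0 · 6 = -3
  Term 1 contributes 10 + 1 · 6 = 16
  Term 2 contributes 7 + 2 · 6 = 19
p(6) = ⊕ of these = min[-3, 16, 19] = -3.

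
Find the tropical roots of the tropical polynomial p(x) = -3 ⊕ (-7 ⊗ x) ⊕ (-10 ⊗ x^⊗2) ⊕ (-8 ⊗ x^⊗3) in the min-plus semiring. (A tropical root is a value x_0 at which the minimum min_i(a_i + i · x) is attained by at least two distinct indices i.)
Roots: {-2, 3, 4}

Each tropical root is a break point of the lower envelope of the lines y = a_i + i · x (there are 4 lines, with slopes 0, 1, ..., 3). Only the lines that attain the minimum somewhere contribute to roots; other lines are dominated. Here the surviving (envelope) indices are i = 3, i = 2, i = 1, i = 0.
Intersections between consecutive envelope lines give the roots: for adjacent envelope indices i < j the intersection is x = (a_i − a_j) / (j − i). Reading off the sorted break points: {-2, 3, 4}.
Verification: at each break x_0, at least two indices attain the minimum of min_i(a_i + i · x_0).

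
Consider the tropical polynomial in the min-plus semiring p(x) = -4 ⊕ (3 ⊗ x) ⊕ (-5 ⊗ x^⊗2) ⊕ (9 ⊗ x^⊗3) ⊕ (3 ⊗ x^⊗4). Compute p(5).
p(5) = -4

A tropical monomial a ⊗ x^⊗i evaluates to a + i · x. Evaluating each term at x = 5:
  Term 0 contributes -4 + 0 · 5 = -4
  Term 1 contributes 3 + 1 · 5 = 8
  Term 2 contributes -5 + 2 · 5 = 5
  Term 3 contributes 9 + 3 · 5 = 24
  Term 4 contributes 3 + 4 · 5 = 23
p(5) = ⊕ of these = min[-4, 8, 5, 24, 23] = -4.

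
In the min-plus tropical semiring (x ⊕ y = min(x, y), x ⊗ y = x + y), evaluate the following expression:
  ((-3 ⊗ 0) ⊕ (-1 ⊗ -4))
((-3 ⊗ 0) ⊕ (-1 ⊗ -4)) = -5

Expand innermost to outermost. Recall ⊕ takes the minimum of its arguments and ⊗ takes their sum. Working out the expression ((-3 ⊗ 0) ⊕ (-1 ⊗ -4)) gives -5.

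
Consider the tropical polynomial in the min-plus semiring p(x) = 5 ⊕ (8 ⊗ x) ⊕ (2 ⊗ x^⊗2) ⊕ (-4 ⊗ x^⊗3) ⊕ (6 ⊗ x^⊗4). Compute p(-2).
p(-2) = -10

A tropical monomial a ⊗ x^⊗i evaluates to a + i · x. Evaluating each term at x = -2:
  Term 0 contributes 5 + 0 · -2 = 5
  Term 1 contributes 8 + 1 · -2 = 6
  Term 2 contributes 2 + 2 · -2 = -2
  Term 3 contributes -4 + 3 · -2 = -10
  Term 4 contributes 6 + 4 · -2 = -2
p(-2) = ⊕ of these = min[5, 6, -2, -10, -2] = -10.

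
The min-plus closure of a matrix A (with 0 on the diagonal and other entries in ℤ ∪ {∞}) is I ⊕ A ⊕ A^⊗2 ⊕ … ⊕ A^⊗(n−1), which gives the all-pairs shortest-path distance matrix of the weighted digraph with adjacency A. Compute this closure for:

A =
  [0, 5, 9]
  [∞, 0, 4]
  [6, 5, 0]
Closure =
  [0, 5, 9]
  [10, 0, 4]
  [6, 5, 0]

This is the Floyd-Warshall all-pairs shortest-path computation. For each intermediate vertex k = 0, 1, …, 2, update dist[i][j] ← min(dist[i][j], dist[i][k] + dist[k][j]). The final matrix gives, for each (i, j), the minimum total weight of any directed path from i to j (possibly empty when i = j).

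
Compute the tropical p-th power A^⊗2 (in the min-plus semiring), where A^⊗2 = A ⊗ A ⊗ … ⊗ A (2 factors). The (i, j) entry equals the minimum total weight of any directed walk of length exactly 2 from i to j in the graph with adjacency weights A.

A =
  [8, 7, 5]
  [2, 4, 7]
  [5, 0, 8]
A^⊗2 =
  [9, 5, 13]
  [6, 7, 7]
  [2, 4, 7]

Each entry (A^⊗2)_ij equals the minimum over all length-2 walks i = v_0 → v_1 → … → v_2 = j of Σ_t A[v_t][v_{t+1}]. For example, for (i, j) = (0, 2) we minimise over 3 possible intermediate vertex sequences; the minimum is 13, attained along the walk 0 → 0 → 2.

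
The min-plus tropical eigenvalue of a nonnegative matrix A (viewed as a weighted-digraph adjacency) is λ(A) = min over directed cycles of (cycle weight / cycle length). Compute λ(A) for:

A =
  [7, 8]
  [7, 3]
λ(A) = 3

Enumerate directed cycles and compute their means (weight / length). Sample:
  cycle 0 → 0: weight = 7, length = 1, mean = 7/1 ≈ 7.000
  cycle 1 → 1: weight = 3, length = 1, mean = 3/1 ≈ 3.000
  cycle 0 → 1 → 0: weight = 15, length = 2, mean = 15/2 ≈ 7.500
  cycle 1 → 0 → 1: weight = 15, length = 2, mean = 15/2 ≈ 7.500
Minimum mean = 3.000, attained e.g. along the cycle 1 → 1 with weight 3 and length 1. So λ(A) = 3/1 = 3.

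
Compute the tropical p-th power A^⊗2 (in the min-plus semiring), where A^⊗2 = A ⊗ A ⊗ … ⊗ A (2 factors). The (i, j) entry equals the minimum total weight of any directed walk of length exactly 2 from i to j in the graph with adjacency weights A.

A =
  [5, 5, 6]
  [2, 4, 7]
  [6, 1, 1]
A^⊗2 =
  [7, 7, 7]
  [6, 7, 8]
  [3, 2, 2]

Each entry (A^⊗2)_ij equals the minimum over all length-2 walks i = v_0 → v_1 → … → v_2 = j of Σ_t A[v_t][v_{t+1}]. For example, for (i, j) = (0, 2) we minimise over 3 possible intermediate vertex sequences; the minimum is 7, attained along the walk 0 → 2 → 2.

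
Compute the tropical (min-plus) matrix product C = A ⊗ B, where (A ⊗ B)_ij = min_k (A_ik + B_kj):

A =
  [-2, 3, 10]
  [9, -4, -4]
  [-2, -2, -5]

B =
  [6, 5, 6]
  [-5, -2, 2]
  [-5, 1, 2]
A ⊗ B =
  [-2, 1, 4]
  [-9, -6, -2]
  [-10, -4, -3]

Apply the min-plus product entry-by-entry:
  C[0][0] = min over k of (A[0][0] + B[0][0] = -2 + 6 = 4, A[0][1] + B[1][0] = 3 + -5 = -2, A[0][2] + B[2][0] = 10 + -5 = 5) = -2 (attained at k = 1)
  C[0][1] = min over k of (A[0][0] + B[0][1] = -2 + 5 = 3, A[0][1] + B[1][1] = 3 + -2 = 1, A[0][2] + B[2][1] = 10 + 1 = 11) = 1 (attained at k = 1)
  C[0][2] = min over k of (A[0][0] + B[0][2] = -2 + 6 = 4, A[0][1] + B[1][2] = 3 + 2 = 5, A[0][2] + B[2][2] = 10 + 2 = 12) = 4 (attained at k = 0)
  C[1][0] = min over k of (A[1][0] + B[0][0] = 9 + 6 = 15, A[1][1] + B[1][0] = -4 + -5 = -9, A[1][2] + B[2][0] = -4 + -5 = -9) = -9 (attained at k = 1)
  C[1][1] = min over k of (A[1][0] + B[0][1] = 9 + 5 = 14, A[1][1] + B[1][1] = -4 + -2 = -6, A[1][2] + B[2][1] = -4 + 1 = -3) = -6 (attained at k = 1)
  C[1][2] = min over k of (A[1][0] + B[0][2] = 9 + 6 = 15, A[1][1] + B[1][2] = -4 + 2 = -2, A[1][2] + B[2][2] = -4 + 2 = -2) = -2 (attained at k = 1)
  C[2][0] = min over k of (A[2][0] + B[0][0] = -2 + 6 = 4, A[2][1] + B[1][0] = -2 + -5 = -7, A[2][2] + B[2][0] = -5 + -5 = -10) = -10 (attained at k = 2)
  C[2][1] = min over k of (A[2][0] + B[0][1] = -2 + 5 = 3, A[2][1] + B[1][1] = -2 + -2 = -4, A[2][2] + B[2][1] = -5 + 1 = -4) = -4 (attained at k = 1)
  C[2][2] = min over k of (A[2][0] + B[0][2] = -2 + 6 = 4, A[2][1] + B[1][2] = -2 + 2 = 0, A[2][2] + B[2][2] = -5 + 2 = -3) = -3 (attained at k = 2)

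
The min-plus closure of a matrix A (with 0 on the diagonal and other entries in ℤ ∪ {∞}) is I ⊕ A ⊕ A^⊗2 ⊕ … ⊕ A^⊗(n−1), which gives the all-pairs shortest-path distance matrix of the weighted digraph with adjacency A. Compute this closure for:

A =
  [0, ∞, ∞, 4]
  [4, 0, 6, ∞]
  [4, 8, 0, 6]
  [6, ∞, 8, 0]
Closure =
  [0, 20, 12, 4]
  [4, 0, 6, 8]
  [4, 8, 0, 6]
  [6, 16, 8, 0]

This is the Floyd-Warshall all-pairs shortest-path computation. For each intermediate vertex k = 0, 1, …, 3, update dist[i][j] ← min(dist[i][j], dist[i][k] + dist[k][j]). The final matrix gives, for each (i, j), the minimum total weight of any directed path from i to j (possibly empty when i = j).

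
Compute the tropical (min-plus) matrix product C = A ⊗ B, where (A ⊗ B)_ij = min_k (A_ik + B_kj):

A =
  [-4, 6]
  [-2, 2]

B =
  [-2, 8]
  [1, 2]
A ⊗ B =
  [-6, 4]
  [-4, 4]

Apply the min-plus product entry-by-entry:
  C[0][0] = min over k of (A[0][0] + B[0][0] = -4 + -2 = -6, A[0][1] + B[1][0] = 6 + 1 = 7) = -6 (attained at k = 0)
  C[0][1] = min over k of (A[0][0] + B[0][1] = -4 + 8 = 4, A[0][1] + B[1][1] = 6 + 2 = 8) = 4 (attained at k = 0)
  C[1][0] = min over k of (A[1][0] + B[0][0] = -2 + -2 = -4, A[1][1] + B[1][0] = 2 + 1 = 3) = -4 (attained at k = 0)
  C[1][1] = min over k of (A[1][0] + B[0][1] = -2 + 8 = 6, A[1][1] + B[1][1] = 2 + 2 = 4) = 4 (attained at k = 1)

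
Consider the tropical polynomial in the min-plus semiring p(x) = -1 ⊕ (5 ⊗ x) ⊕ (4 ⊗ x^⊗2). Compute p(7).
p(7) = -1

A tropical monomial a ⊗ x^⊗i evaluates to a + i · x. Evaluating each term at x = 7:
  Term 0 contributes -1 + 0 · 7 = -1
  Term 1 contributes 5 + 1 · 7 = 12
  Term 2 contributes 4 + 2 · 7 = 18
p(7) = ⊕ of these = min[-1, 12, 18] = -1.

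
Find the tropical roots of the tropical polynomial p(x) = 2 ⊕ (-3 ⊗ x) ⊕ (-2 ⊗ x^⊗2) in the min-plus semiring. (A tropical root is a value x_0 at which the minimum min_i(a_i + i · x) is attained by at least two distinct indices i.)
Roots: {-1, 5}

Each tropical root is a break point of the lower envelope of the lines y = a_i + i · x (there are 3 lines, with slopes 0, 1, ..., 2). Only the lines that attain the minimum somewhere contribute to roots; other lines are dominated. Here the surviving (envelope) indices are i = 2, i = 1, i = 0.
Intersections between consecutive envelope lines give the roots: for adjacent envelope indices i < j the intersection is x = (a_i − a_j) / (j − i). Reading off the sorted break points: {-1, 5}.
Verification: at each break x_0, at least two indices attain the minimum of min_i(a_i + i · x_0).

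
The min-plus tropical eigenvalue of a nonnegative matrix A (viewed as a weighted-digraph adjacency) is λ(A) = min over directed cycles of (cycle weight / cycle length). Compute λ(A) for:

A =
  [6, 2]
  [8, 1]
λ(A) = 1

Enumerate directed cycles and compute their means (weight / length). Sample:
  cycle 0 → 0: weight = 6, length = 1, mean = 6/1 ≈ 6.000
  cycle 1 → 1: weight = 1, length = 1, mean = 1/1 ≈ 1.000
  cycle 0 → 1 → 0: weight = 10, length = 2, mean = 10/2 ≈ 5.000
  cycle 1 → 0 → 1: weight = 10, length = 2, mean = 10/2 ≈ 5.000
Minimum mean = 1.000, attained e.g. along the cycle 1 → 1 with weight 1 and length 1. So λ(A) = 1/1 = 1.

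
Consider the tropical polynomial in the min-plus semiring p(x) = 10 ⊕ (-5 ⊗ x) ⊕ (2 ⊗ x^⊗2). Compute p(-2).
p(-2) = -7

A tropical monomial a ⊗ x^⊗i evaluates to a + i · x. Evaluating each term at x = -2:
  Term 0 contributes 10 + 0 · -2 = 10
  Term 1 contributes -5 + 1 · -2 = -7
  Term 2 contributes 2 + 2 · -2 = -2
p(-2) = ⊕ of these = min[10, -7, -2] = -7.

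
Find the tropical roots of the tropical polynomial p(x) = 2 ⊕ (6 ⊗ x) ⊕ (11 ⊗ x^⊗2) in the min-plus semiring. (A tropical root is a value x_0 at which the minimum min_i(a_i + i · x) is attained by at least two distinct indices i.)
Roots: {-5, -4}

Each tropical root is a break point of the lower envelope of the lines y = a_i + i · x (there are 3 lines, with slopes 0, 1, ..., 2). Only the lines that attain the minimum somewhere contribute to roots; other lines are dominated. Here the surviving (envelope) indices are i = 2, i = 1, i = 0.
Intersections between consecutive envelope lines give the roots: for adjacent envelope indices i < j the intersection is x = (a_i − a_j) / (j − i). Reading off the sorted break points: {-5, -4}.
Verification: at each break x_0, at least two indices attain the minimum of min_i(a_i + i · x_0).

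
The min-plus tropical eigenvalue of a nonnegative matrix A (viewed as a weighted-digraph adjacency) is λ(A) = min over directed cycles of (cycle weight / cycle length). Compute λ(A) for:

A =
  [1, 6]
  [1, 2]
λ(A) = 1

Enumerate directed cycles and compute their means (weight / length). Sample:
  cycle 0 → 0: weight = 1, length = 1, mean = 1/1 ≈ 1.000
  cycle 1 → 1: weight = 2, length = 1, mean = 2/1 ≈ 2.000
  cycle 0 → 1 → 0: weight = 7, length = 2, mean = 7/2 ≈ 3.500
  cycle 1 → 0 → 1: weight = 7, length = 2, mean = 7/2 ≈ 3.500
Minimum mean = 1.000, attained e.g. along the cycle 0 → 0 with weight 1 and length 1. So λ(A) = 1/1 = 1.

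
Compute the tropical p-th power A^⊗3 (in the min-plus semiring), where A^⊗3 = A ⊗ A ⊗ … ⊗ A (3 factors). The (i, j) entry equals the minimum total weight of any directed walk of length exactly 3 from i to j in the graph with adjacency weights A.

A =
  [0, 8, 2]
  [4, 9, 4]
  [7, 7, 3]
A^⊗3 =
  [0, 8, 2]
  [4, 12, 6]
  [7, 13, 9]

Each entry (A^⊗3)_ij equals the minimum over all length-3 walks i = v_0 → v_1 → … → v_3 = j of Σ_t A[v_t][v_{t+1}]. For example, for (i, j) = (0, 2) we minimise over 9 possible intermediate vertex sequences; the minimum is 2, attained along the walk 0 → 0 → 0 → 2.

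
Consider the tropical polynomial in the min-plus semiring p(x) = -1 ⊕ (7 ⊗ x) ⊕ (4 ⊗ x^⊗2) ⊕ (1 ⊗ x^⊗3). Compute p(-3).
p(-3) = -8

A tropical monomial a ⊗ x^⊗i evaluates to a + i · x. Evaluating each term at x = -3:
  Term 0 contributes -1 + 0 · -3 = -1
  Term 1 contributes 7 + 1 · -3 = 4
  Term 2 contributes 4 + 2 · -3 = -2
  Term 3 contributes 1 + 3 · -3 = -8
p(-3) = ⊕ of these = min[-1, 4, -2, -8] = -8.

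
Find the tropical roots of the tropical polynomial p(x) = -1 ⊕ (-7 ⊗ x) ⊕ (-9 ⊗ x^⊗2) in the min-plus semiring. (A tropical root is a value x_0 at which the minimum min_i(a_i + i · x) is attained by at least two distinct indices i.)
Roots: {2, 6}

Each tropical root is a break point of the lower envelope of the lines y = a_i + i · x (there are 3 lines, with slopes 0, 1, ..., 2). Only the lines that attain the minimum somewhere contribute to roots; other lines are dominated. Here the surviving (envelope) indices are i = 2, i = 1, i = 0.
Intersections between consecutive envelope lines give the roots: for adjacent envelope indices i < j the intersection is x = (a_i − a_j) / (j − i). Reading off the sorted break points: {2, 6}.
Verification: at each break x_0, at least two indices attain the minimum of min_i(a_i + i · x_0).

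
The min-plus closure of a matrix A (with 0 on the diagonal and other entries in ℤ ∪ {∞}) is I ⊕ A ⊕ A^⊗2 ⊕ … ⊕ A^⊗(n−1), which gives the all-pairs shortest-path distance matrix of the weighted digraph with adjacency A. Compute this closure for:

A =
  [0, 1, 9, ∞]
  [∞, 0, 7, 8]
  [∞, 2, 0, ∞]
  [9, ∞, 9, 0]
Closure =
  [0, 1, 8, 9]
  [17, 0, 7, 8]
  [19, 2, 0, 10]
  [9, 10, 9, 0]

This is the Floyd-Warshall all-pairs shortest-path computation. For each intermediate vertex k = 0, 1, …, 3, update dist[i][j] ← min(dist[i][j], dist[i][k] + dist[k][j]). The final matrix gives, for each (i, j), the minimum total weight of any directed path from i to j (possibly empty when i = j).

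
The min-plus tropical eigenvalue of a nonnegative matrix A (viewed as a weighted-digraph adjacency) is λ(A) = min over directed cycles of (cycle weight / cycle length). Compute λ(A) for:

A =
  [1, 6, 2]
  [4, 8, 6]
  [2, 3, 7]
λ(A) = 1

Enumerate directed cycles and compute their means (weight / length). Sample:
  cycle 0 → 0: weight = 1, length = 1, mean = 1/1 ≈ 1.000
  cycle 1 → 1: weight = 8, length = 1, mean = 8/1 ≈ 8.000
  cycle 2 → 2: weight = 7, length = 1, mean = 7/1 ≈ 7.000
  cycle 0 → 1 → 0: weight = 10, length = 2, mean = 10/2 ≈ 5.000
  cycle 0 → 2 → 0: weight = 4, length = 2, mean = 4/2 ≈ 2.000
  cycle 1 → 0 → 1: weight = 10, length = 2, mean = 10/2 ≈ 5.000
Minimum mean = 1.000, attained e.g. along the cycle 0 → 0 with weight 1 and length 1. So λ(A) = 1/1 = 1.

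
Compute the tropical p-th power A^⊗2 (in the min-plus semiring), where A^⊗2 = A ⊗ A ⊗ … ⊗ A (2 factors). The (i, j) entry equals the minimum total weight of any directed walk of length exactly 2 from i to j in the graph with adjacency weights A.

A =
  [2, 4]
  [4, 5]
A^⊗2 =
  [4, 6]
  [6, 8]

Each entry (A^⊗2)_ij equals the minimum over all length-2 walks i = v_0 → v_1 → … → v_2 = j of Σ_t A[v_t][v_{t+1}]. For example, for (i, j) = (0, 1) we minimise over 2 possible intermediate vertex sequences; the minimum is 6, attained along the walk 0 → 0 → 1.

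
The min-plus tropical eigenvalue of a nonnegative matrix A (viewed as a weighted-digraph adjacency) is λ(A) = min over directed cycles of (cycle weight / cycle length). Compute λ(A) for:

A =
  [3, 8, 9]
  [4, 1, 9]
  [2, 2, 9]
λ(A) = 1

Enumerate directed cycles and compute their means (weight / length). Sample:
  cycle 0 → 0: weight = 3, length = 1, mean = 3/1 ≈ 3.000
  cycle 1 → 1: weight = 1, length = 1, mean = 1/1 ≈ 1.000
  cycle 2 → 2: weight = 9, length = 1, mean = 9/1 ≈ 9.000
  cycle 0 → 1 → 0: weight = 12, length = 2, mean = 12/2 ≈ 6.000
  cycle 0 → 2 → 0: weight = 11, length = 2, mean = 11/2 ≈ 5.500
  cycle 1 → 0 → 1: weight = 12, length = 2, mean = 12/2 ≈ 6.000
Minimum mean = 1.000, attained e.g. along the cycle 1 → 1 with weight 1 and length 1. So λ(A) = 1/1 = 1.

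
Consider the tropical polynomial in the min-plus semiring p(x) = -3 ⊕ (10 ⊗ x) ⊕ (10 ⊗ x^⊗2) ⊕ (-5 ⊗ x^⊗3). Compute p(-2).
p(-2) = -11

A tropical monomial a ⊗ x^⊗i evaluates to a + i · x. Evaluating each term at x = -2:
  Term 0 contributes -3 + 0 · -2 = -3
  Term 1 contributes 10 + 1 · -2 = 8
  Term 2 contributes 10 + 2 · -2 = 6
  Term 3 contributes -5 + 3 · -2 = -11
p(-2) = ⊕ of these = min[-3, 8, 6, -11] = -11.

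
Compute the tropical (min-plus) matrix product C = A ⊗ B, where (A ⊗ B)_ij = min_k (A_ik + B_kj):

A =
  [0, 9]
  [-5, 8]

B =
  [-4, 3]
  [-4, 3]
A ⊗ B =
  [-4, 3]
  [-9, -2]

Apply the min-plus product entry-by-entry:
  C[0][0] = min over k of (A[0][0] + B[0][0] = 0 + -4 = -4, A[0][1] + B[1][0] = 9 + -4 = 5) = -4 (attained at k = 0)
  C[0][1] = min over k of (A[0][0] + B[0][1] = 0 + 3 = 3, A[0][1] + B[1][1] = 9 + 3 = 12) = 3 (attained at k = 0)
  C[1][0] = min over k of (A[1][0] + B[0][0] = -5 + -4 = -9, A[1][1] + B[1][0] = 8 + -4 = 4) = -9 (attained at k = 0)
  C[1][1] = min over k of (A[1][0] + B[0][1] = -5 + 3 = -2, A[1][1] + B[1][1] = 8 + 3 = 11) = -2 (attained at k = 0)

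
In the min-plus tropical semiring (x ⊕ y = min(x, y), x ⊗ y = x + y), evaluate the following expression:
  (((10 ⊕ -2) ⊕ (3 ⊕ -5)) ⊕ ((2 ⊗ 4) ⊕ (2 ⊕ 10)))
(((10 ⊕ -2) ⊕ (3 ⊕ -5)) ⊕ ((2 ⊗ 4) ⊕ (2 ⊕ 10))) = -5

Expand innermost to outermost. Recall ⊕ takes the minimum of its arguments and ⊗ takes their sum. Working out the expression (((10 ⊕ -2) ⊕ (3 ⊕ -5)) ⊕ ((2 ⊗ 4) ⊕ (2 ⊕ 10))) gives -5.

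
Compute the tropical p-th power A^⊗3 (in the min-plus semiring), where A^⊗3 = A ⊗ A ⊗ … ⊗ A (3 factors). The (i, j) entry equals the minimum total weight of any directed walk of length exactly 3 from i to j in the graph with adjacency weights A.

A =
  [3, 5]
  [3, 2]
A^⊗3 =
  [9, 9]
  [7, 6]

Each entry (A^⊗3)_ij equals the minimum over all length-3 walks i = v_0 → v_1 → … → v_3 = j of Σ_t A[v_t][v_{t+1}]. For example, for (i, j) = (0, 1) we minimise over 4 possible intermediate vertex sequences; the minimum is 9, attained along the walk 0 → 1 → 1 → 1.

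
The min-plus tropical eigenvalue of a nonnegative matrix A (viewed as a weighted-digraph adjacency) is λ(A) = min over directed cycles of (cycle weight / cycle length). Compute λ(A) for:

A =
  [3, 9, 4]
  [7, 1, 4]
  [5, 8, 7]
λ(A) = 1

Enumerate directed cycles and compute their means (weight / length). Sample:
  cycle 0 → 0: weight = 3, length = 1, mean = 3/1 ≈ 3.000
  cycle 1 → 1: weight = 1, length = 1, mean = 1/1 ≈ 1.000
  cycle 2 → 2: weight = 7, length = 1, mean = 7/1 ≈ 7.000
  cycle 0 → 1 → 0: weight = 16, length = 2, mean = 16/2 ≈ 8.000
  cycle 0 → 2 → 0: weight = 9, length = 2, mean = 9/2 ≈ 4.500
  cycle 1 → 0 → 1: weight = 16, length = 2, mean = 16/2 ≈ 8.000
Minimum mean = 1.000, attained e.g. along the cycle 1 → 1 with weight 1 and length 1. So λ(A) = 1/1 = 1.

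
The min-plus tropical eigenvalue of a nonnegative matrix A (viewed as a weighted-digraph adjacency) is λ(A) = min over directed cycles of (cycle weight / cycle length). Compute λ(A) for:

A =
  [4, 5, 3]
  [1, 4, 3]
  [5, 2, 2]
λ(A) = 2

Enumerate directed cycles and compute their means (weight / length). Sample:
  cycle 0 → 0: weight = 4, length = 1, mean = 4/1 ≈ 4.000
  cycle 1 → 1: weight = 4, length = 1, mean = 4/1 ≈ 4.000
  cycle 2 → 2: weight = 2, length = 1, mean = 2/1 ≈ 2.000
  cycle 0 → 1 → 0: weight = 6, length = 2, mean = 6/2 ≈ 3.000
  cycle 0 → 2 → 0: weight = 8, length = 2, mean = 8/2 ≈ 4.000
  cycle 1 → 0 → 1: weight = 6, length = 2, mean = 6/2 ≈ 3.000
Minimum mean = 2.000, attained e.g. along the cycle 2 → 2 with weight 2 and length 1. So λ(A) = 2/1 = 2.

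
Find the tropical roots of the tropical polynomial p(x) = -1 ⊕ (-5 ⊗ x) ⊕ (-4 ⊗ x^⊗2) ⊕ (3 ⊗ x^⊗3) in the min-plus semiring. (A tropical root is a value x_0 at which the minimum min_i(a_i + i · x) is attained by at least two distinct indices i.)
Roots: {-7, -1, 4}

Each tropical root is a break point of the lower envelope of the lines y = a_i + i · x (there are 4 lines, with slopes 0, 1, ..., 3). Only the lines that attain the minimum somewhere contribute to roots; other lines are dominated. Here the surviving (envelope) indices are i = 3, i = 2, i = 1, i = 0.
Intersections between consecutive envelope lines give the roots: for adjacent envelope indices i < j the intersection is x = (a_i − a_j) / (j − i). Reading off the sorted break points: {-7, -1, 4}.
Verification: at each break x_0, at least two indices attain the minimum of min_i(a_i + i · x_0).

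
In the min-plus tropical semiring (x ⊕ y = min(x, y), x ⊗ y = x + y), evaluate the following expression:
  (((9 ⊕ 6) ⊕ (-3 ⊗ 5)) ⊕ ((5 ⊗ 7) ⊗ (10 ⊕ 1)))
(((9 ⊕ 6) ⊕ (-3 ⊗ 5)) ⊕ ((5 ⊗ 7) ⊗ (10 ⊕ 1))) = 2

Expand innermost to outermost. Recall ⊕ takes the minimum of its arguments and ⊗ takes their sum. Working out the expression (((9 ⊕ 6) ⊕ (-3 ⊗ 5)) ⊕ ((5 ⊗ 7) ⊗ (10 ⊕ 1))) gives 2.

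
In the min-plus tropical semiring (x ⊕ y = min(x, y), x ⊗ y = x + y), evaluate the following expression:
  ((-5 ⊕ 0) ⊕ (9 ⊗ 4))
((-5 ⊕ 0) ⊕ (9 ⊗ 4)) = -5

Expand innermost to outermost. Recall ⊕ takes the minimum of its arguments and ⊗ takes their sum. Working out the expression ((-5 ⊕ 0) ⊕ (9 ⊗ 4)) gives -5.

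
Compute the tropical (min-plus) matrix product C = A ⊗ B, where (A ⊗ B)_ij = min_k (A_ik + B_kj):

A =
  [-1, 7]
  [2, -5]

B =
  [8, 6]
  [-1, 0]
A ⊗ B =
  [6, 5]
  [-6, -5]

Apply the min-plus product entry-by-entry:
  C[0][0] = min over k of (A[0][0] + B[0][0] = -1 + 8 = 7, A[0][1] + B[1][0] = 7 + -1 = 6) = 6 (attained at k = 1)
  C[0][1] = min over k of (A[0][0] + B[0][1] = -1 + 6 = 5, A[0][1] + B[1][1] = 7 + 0 = 7) = 5 (attained at k = 0)
  C[1][0] = min over k of (A[1][0] + B[0][0] = 2 + 8 = 10, A[1][1] + B[1][0] = -5 + -1 = -6) = -6 (attained at k = 1)
  C[1][1] = min over k of (A[1][0] + B[0][1] = 2 + 6 = 8, A[1][1] + B[1][1] = -5 + 0 = -5) = -5 (attained at k = 1)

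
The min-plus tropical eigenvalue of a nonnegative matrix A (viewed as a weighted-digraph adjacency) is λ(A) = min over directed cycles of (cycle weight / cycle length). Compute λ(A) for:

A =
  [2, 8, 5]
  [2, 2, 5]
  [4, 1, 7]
λ(A) = 2

Enumerate directed cycles and compute their means (weight / length). Sample:
  cycle 0 → 0: weight = 2, length = 1, mean = 2/1 ≈ 2.000
  cycle 1 → 1: weight = 2, length = 1, mean = 2/1 ≈ 2.000
  cycle 2 → 2: weight = 7, length = 1, mean = 7/1 ≈ 7.000
  cycle 0 → 1 → 0: weight = 10, length = 2, mean = 10/2 ≈ 5.000
  cycle 0 → 2 → 0: weight = 9, length = 2, mean = 9/2 ≈ 4.500
  cycle 1 → 0 → 1: weight = 10, length = 2, mean = 10/2 ≈ 5.000
Minimum mean = 2.000, attained e.g. along the cycle 0 → 0 with weight 2 and length 1. So λ(A) = 2/1 = 2.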